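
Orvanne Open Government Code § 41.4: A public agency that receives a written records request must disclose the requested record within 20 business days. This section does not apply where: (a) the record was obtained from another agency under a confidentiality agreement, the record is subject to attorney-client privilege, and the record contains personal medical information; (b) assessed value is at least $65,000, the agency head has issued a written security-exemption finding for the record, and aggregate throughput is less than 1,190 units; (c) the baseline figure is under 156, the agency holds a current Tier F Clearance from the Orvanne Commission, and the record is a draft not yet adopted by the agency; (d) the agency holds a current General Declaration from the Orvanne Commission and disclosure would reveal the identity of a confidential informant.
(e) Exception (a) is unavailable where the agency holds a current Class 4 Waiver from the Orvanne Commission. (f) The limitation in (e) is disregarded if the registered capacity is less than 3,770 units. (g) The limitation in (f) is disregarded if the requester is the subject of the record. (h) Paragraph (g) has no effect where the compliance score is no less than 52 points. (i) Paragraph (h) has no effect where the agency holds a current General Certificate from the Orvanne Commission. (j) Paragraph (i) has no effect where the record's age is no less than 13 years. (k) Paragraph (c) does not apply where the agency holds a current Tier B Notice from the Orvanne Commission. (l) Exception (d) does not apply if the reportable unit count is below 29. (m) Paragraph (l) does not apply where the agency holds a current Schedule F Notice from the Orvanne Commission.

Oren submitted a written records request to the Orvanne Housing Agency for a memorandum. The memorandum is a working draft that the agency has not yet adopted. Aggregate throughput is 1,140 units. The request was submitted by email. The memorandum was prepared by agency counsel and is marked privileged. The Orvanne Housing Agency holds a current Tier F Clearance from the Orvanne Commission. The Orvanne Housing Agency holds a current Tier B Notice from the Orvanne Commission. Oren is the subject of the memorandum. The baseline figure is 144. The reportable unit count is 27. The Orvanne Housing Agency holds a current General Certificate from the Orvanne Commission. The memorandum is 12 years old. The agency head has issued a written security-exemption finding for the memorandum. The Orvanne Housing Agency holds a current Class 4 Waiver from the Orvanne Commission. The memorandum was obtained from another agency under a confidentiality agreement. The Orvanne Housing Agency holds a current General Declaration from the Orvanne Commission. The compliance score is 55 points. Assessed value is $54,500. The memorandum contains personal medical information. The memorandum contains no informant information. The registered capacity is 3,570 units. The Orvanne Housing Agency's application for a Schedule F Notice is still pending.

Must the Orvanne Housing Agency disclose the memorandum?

Yes — the Orvanne Housing Agency must disclose the memorandum.

Exception (a)'s conditions are all satisfied: the memorandum was obtained under a confidentiality agreement; the memorandum is privileged; the memorandum contains personal medical information. However, paragraphs (e)–(j) must be considered: (e) is triggered — a current Class 4 Waiver is held. (f) would limit (e) — the registered capacity is 3,570 units, less than the 3,770 units limit — but (g) sets (f) aside: (g) operates — Oren is the subject of the memorandum. (h) operates (the compliance score is 55 points, meeting the 52 points threshold), but yields to (i): (i) operates — a current General Certificate is held. (j), which would lift (i), is not triggered — the record's age is 12 years, short of 13 years. (a) is therefore removed.
Exception (b) fails — assessed value is $54,500, short of $65,000.
Exception (c) is satisfied on its face — the baseline figure is 144, under the 156 limit; a current Tier F Clearance is held; the memorandum is an unadopted draft. Turning to paragraph (k): (k) operates against (c): a current Tier B Notice is held. (c) is therefore removed.
Exception (d) fails — the memorandum contains no informant information.
No exception displaces § 41.4.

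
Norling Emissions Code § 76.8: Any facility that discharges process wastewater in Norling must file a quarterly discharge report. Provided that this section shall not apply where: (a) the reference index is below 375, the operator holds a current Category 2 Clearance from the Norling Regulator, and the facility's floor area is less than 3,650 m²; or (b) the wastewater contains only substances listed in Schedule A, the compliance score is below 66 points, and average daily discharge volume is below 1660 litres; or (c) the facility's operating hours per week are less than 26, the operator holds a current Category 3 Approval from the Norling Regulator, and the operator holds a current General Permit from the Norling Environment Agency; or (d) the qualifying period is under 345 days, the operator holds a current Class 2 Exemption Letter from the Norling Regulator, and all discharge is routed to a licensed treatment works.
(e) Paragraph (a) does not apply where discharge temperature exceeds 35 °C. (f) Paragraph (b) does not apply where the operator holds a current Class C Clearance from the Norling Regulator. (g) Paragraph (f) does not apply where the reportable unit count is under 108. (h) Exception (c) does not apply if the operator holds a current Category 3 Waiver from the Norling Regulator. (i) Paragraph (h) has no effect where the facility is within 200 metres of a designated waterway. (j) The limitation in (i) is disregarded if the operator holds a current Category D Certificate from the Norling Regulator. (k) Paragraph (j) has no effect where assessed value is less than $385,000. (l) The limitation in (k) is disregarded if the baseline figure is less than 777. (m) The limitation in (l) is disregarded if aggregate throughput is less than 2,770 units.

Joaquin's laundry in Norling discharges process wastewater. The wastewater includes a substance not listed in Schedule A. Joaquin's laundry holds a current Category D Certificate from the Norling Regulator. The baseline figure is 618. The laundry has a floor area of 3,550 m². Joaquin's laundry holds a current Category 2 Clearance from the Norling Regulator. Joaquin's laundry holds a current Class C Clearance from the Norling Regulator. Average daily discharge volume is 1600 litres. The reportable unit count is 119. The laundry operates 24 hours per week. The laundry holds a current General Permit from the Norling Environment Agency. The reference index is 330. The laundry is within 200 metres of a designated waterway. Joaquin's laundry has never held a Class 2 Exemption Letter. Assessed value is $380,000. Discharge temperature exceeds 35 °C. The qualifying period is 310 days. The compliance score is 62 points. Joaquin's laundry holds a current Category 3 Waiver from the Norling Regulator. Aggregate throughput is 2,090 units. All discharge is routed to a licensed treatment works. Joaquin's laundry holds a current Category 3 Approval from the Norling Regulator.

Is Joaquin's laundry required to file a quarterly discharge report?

Exception (a) is satisfied on its face — the reference index is 330, below the 375 limit; a current Category 2 Clearance is held; the facility's floor area is 3,550 m², less than the 3,650 m² limit. But: (e) operates against (a): discharge temperature exceeds 35 °C. Exception (a) does not apply.
Exception (b) does not apply: the wastewater includes a non-Schedule-A substance.
Exception (c) is satisfied on its face — the facility's operating hours per week are 24, less than the 26 limit; a current Category 3 Approval is held; a current General Permit is held. Considering the limiting provisions: (h) applies (a current Category 3 Waiver is held), but is set aside by (i): (i) operates against (h): the laundry is within 200 m of a designated waterway. (j) would limit (i) — a current Category D Certificate is held — but (k) sets (j) aside: (k) is triggered — assessed value is $380,000, less than the $385,000 limit. (l) would limit (k) — the baseline figure is 618, less than the 777 limit — but (m) sets (l) aside: (m) operates — aggregate throughput is 2,090 units, less than the 2,770 units limit. Exception (c) stands.
Exception (d) does not apply: no current Class 2 Exemption Letter is held.

No — exception (c) applies; Joaquin's laundry is not required to file a quarterly discharge report.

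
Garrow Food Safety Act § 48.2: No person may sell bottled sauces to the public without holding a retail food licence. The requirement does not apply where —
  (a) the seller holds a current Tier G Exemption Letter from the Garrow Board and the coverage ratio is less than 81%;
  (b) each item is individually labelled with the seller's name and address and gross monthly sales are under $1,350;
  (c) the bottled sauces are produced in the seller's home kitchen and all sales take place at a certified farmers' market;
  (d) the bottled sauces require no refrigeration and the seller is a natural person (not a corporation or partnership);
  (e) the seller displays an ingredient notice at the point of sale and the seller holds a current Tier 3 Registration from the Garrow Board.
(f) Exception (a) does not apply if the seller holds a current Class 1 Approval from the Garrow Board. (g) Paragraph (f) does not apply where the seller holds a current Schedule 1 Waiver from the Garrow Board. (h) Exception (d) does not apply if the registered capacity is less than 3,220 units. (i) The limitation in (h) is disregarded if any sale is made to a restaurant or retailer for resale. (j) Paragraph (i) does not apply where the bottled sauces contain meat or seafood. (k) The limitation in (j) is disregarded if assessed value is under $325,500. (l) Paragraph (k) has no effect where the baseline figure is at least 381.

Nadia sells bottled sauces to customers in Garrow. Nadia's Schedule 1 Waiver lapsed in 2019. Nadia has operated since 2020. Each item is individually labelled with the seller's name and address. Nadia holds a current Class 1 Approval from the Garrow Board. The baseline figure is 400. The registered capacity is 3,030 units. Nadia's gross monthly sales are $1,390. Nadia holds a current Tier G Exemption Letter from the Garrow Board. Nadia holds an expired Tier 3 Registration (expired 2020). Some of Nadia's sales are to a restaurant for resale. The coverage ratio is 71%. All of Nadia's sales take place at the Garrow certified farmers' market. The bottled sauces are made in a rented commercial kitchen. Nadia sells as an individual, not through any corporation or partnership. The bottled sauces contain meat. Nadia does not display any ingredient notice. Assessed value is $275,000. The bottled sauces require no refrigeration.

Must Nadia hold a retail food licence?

All of (a)'s requirements are met (a current Tier G Exemption Letter is held; the coverage ratio is 71%, less than the 81% limit). Turning to paragraphs (f)–(g): (f) operates against (a): a current Class 1 Approval is held. (g), which would lift (f), is not triggered — no current Schedule 1 Waiver is held. So (a) is unavailable.
Exception (b) fails — gross monthly sales are $1,390, not under $1,350.
Exception (c) fails — the bottled sauces are made in a commercial kitchen, not a home kitchen.
Exception (d): the bottled sauces are shelf-stable; the seller is a natural person — every condition holds. Turning to paragraphs (h)–(l): (h) operates against (d): the registered capacity is 3,030 units, less than the 3,220 units limit. (i) operates (some sales are to a restaurant for resale), but is set aside by (j): (j) operates against (i): the bottled sauces contain meat. (k) would limit (j) — assessed value is $275,000, under the $325,500 limit — but (l) sets (k) aside: (l) operates against (k): the baseline figure is 400, meeting the 381 threshold. Exception (d) does not apply.
Exception (e) fails — no ingredient notice is displayed.
None of the exceptions is available; § 48.2 applies in full.

Yes — Nadia must hold a retail food licence.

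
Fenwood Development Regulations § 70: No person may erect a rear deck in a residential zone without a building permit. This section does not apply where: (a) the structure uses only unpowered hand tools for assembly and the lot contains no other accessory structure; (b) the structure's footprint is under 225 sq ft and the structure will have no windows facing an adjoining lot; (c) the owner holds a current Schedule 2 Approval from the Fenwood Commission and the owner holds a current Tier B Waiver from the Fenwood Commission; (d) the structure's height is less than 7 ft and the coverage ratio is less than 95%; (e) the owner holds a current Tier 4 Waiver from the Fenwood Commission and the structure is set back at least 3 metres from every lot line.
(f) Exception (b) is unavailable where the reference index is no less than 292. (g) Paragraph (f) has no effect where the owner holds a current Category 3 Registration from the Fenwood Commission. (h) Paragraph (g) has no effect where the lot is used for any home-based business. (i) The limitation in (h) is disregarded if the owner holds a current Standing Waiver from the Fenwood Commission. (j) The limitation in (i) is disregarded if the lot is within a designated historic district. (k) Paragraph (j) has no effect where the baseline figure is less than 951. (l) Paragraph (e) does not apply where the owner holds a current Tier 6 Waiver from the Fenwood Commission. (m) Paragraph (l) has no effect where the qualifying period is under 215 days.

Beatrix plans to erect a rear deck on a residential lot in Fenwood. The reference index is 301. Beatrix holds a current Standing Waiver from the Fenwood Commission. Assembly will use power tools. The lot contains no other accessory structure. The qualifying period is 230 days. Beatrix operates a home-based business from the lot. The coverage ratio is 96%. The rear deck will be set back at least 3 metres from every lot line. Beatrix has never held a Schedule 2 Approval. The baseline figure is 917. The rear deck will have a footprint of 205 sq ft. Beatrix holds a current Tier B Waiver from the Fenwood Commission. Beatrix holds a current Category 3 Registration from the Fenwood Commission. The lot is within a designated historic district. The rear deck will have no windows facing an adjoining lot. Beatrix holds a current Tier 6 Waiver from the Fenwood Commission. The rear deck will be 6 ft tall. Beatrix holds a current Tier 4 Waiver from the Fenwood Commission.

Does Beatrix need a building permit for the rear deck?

No — exception (b) applies; Beatrix does not need a building permit.

Exception (a) does not apply: assembly uses power tools.
All of (b)'s requirements are met (the structure's footprint is 205 sq ft, under the 225 sq ft limit; no windows face an adjoining lot). Under paragraphs (f)–(k): (f) is engaged (the reference index is 301, meeting the 292 threshold), but is displaced by (g): (g) operates against (f): a current Category 3 Registration is held. (h) is engaged (a home-based business operates on the lot), but is itself disapplied by (i): (i) is triggered — a current Standing Waiver is held. (j) would limit (i) — the lot is in a historic district — but (k) sets (j) aside: (k) operates against (j): the baseline figure is 917, less than the 951 limit. Exception (b) stands.
Exception (c) does not apply: there is no Schedule 2 Approval in force.
Exception (d) fails — the coverage ratio is 96%, not less than 95%.
Exception (e): a current Tier 4 Waiver is held; the setback is at least 3 m on every side — every condition holds. However, paragraphs (l)–(m) must be considered: (l) operates — a current Tier 6 Waiver is held. (m), which would lift (l), is not engaged — the qualifying period is 230 days, not under 215 days. Exception (e) does not apply.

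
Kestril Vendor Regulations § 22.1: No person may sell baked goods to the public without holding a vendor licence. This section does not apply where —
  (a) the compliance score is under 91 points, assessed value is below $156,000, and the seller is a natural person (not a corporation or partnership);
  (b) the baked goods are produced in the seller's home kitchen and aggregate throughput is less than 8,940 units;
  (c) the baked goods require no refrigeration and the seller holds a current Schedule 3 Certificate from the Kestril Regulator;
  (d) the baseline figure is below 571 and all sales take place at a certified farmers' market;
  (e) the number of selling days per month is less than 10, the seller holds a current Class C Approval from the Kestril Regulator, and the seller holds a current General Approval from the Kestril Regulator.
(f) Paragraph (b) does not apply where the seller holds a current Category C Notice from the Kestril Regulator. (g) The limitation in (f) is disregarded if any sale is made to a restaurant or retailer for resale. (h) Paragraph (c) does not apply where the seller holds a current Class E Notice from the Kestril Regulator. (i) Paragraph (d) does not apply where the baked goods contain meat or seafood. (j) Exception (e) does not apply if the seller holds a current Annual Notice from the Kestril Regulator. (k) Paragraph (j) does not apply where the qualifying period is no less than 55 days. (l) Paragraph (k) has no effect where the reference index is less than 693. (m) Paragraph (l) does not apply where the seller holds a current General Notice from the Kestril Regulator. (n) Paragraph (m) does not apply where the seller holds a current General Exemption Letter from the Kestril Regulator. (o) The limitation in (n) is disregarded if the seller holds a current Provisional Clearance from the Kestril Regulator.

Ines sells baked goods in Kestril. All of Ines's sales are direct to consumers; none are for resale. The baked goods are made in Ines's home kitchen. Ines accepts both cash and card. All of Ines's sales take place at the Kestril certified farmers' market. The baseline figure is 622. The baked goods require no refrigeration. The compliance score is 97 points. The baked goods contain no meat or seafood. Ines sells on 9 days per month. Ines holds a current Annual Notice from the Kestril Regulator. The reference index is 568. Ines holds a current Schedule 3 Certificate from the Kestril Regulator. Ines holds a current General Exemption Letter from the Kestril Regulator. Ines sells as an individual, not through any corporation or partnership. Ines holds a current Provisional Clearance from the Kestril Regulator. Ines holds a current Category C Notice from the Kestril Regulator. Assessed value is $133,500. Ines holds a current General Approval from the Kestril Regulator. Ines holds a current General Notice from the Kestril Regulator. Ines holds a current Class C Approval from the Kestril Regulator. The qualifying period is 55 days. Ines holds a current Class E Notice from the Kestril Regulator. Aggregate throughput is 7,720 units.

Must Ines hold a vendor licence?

No — exception (e) applies; Ines is not required to hold a vendor licence.

Exception (a) does not apply: the compliance score is 97 points, not under 91 points.
Exception (b)'s conditions are all satisfied: the baked goods are home-kitchen produced; aggregate throughput is 7,720 units, less than the 8,940 units limit. But applying paragraphs (f)–(g): (f) operates against (b): a current Category C Notice is held. (g), which would lift (f), is inapplicable — no sales are for resale. So (b) is unavailable.
Exception (c) is satisfied on its face — the baked goods are shelf-stable; a current Schedule 3 Certificate is held. But: (h) is triggered — a current Class E Notice is held. (c) is therefore removed.
Exception (d) requires that the baseline figure is below 571; but the baseline figure is 622, not below 571, so (d) is unavailable.
Exception (e)'s conditions are all satisfied: the number of selling days per month is 9, less than the 10 limit; a current Class C Approval is held; a current General Approval is held. Considering the limiting provisions: (j) is engaged (a current Annual Notice is held), but yields to (k): (k) applies — the qualifying period is 55 days, meeting the 55 days threshold. (l) would limit (k) — the reference index is 568, less than the 693 limit — but (m) sets (l) aside: (m) operates — a current General Notice is held. (n) would limit (m) — a current General Exemption Letter is held — but (o) sets (n) aside: (o) operates against (n): a current Provisional Clearance is held. (e) remains available.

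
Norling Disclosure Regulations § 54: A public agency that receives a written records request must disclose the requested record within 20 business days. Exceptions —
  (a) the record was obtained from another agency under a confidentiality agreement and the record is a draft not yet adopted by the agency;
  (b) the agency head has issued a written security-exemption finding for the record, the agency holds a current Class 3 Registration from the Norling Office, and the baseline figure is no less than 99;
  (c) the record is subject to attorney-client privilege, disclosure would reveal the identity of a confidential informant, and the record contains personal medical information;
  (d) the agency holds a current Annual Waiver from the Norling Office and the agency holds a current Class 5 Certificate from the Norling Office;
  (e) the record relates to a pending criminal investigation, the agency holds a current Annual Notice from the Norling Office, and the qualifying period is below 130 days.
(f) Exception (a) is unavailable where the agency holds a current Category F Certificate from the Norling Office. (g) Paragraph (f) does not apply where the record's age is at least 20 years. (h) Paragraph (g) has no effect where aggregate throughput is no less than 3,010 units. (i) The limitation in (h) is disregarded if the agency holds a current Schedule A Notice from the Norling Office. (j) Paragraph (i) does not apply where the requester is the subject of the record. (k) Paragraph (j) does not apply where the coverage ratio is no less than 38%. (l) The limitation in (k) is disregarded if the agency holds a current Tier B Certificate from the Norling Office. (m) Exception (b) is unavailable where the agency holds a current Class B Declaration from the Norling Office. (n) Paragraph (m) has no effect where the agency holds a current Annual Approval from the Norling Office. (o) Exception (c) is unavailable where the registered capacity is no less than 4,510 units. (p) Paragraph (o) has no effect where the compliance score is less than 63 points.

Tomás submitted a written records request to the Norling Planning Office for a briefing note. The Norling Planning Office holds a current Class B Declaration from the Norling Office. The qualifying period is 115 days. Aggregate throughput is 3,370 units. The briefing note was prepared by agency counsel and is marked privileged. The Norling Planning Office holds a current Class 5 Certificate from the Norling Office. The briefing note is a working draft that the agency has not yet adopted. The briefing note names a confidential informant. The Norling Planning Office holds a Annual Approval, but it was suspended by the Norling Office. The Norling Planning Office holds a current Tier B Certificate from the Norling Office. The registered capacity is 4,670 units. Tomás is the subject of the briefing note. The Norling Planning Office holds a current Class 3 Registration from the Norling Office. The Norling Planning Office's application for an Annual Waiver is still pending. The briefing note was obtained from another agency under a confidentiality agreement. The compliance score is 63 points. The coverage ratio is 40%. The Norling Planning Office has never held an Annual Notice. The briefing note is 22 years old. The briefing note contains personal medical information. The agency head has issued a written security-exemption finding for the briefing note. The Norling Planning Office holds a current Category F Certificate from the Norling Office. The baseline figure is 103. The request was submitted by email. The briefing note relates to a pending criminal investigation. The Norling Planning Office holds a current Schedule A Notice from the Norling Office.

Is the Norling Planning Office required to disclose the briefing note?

Exception (a) is satisfied on its face — the briefing note was obtained under a confidentiality agreement; the briefing note is an unadopted draft. However, paragraphs (f)–(l) must be considered: (f) operates against (a): a current Category F Certificate is held. (g) would limit (f) — the record's age is 22 years, meeting the 20 years threshold — but (h) sets (g) aside: (h) is triggered — aggregate throughput is 3,370 units, meeting the 3,010 units threshold. (i) would limit (h) — a current Schedule A Notice is held — but (j) sets (i) aside: (j) operates against (i): Tomás is the subject of the briefing note. (k) is triggered (the coverage ratio is 40%, meeting the 38% threshold), but is set aside by (l): (l) is triggered — a current Tier B Certificate is held. (a) is therefore removed.
Exception (b): a written security-exemption finding has been issued; a current Class 3 Registration is held; the baseline figure is 103, meeting the 99 threshold — every condition holds. But applying paragraphs (m)–(n): (m) operates against (b): a current Class B Declaration is held. (n) is not engaged (there is no Annual Approval in force), so (m) stands. Exception (b) does not apply.
Exception (c) is satisfied on its face — the briefing note is privileged; the briefing note names a confidential informant; the briefing note contains personal medical information. But: (o) is triggered — the registered capacity is 4,670 units, meeting the 4,510 units threshold. (p) is not engaged (the compliance score is 63 points, not less than 63 points), so (o) stands. (c) is therefore removed.
Exception (d) fails — no current Annual Waiver is held.
Exception (e) requires that the agency holds a current Annual Notice from the Norling Office; but the Annual Notice is not current, so (e) is unavailable.
Every exception is unavailable, so the rule governs.

Yes — the Norling Planning Office must disclose the briefing note.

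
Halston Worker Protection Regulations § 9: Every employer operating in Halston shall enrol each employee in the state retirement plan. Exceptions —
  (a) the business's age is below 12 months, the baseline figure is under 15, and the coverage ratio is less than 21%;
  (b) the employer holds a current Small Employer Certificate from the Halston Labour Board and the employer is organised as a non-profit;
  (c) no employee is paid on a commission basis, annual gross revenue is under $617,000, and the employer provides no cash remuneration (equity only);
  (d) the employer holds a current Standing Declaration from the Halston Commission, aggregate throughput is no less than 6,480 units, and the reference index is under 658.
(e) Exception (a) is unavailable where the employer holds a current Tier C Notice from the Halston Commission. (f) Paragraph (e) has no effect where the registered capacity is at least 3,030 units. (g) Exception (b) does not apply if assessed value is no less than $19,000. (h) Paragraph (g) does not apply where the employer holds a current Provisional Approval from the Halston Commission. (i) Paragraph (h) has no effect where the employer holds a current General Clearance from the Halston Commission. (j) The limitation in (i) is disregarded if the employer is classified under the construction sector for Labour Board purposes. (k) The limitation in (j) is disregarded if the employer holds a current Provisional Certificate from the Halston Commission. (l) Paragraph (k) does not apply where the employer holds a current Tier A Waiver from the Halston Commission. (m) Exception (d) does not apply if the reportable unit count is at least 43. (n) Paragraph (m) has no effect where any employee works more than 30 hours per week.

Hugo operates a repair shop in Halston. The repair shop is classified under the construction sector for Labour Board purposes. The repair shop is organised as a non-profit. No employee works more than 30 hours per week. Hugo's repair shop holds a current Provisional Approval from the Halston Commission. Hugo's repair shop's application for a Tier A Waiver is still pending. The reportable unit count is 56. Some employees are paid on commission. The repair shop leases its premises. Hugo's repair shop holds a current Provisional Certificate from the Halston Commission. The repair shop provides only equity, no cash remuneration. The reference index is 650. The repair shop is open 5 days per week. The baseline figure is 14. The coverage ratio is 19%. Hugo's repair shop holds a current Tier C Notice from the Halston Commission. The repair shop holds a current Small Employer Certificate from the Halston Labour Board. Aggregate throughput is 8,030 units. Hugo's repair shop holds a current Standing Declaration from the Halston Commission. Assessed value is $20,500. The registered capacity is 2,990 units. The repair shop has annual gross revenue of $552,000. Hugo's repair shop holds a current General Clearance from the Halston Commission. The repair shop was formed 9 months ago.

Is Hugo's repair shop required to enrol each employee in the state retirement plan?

Yes — Hugo's repair shop must enrol each employee in the state retirement plan.

Exception (a): the business's age is 9 months, below the 12 months limit; the baseline figure is 14, under the 15 limit; the coverage ratio is 19%, less than the 21% limit — every condition holds. But: (e) operates against (a): a current Tier C Notice is held. (f) is not engaged (the registered capacity is 2,990 units, short of 3,030 units), so (e) stands. So (a) is unavailable.
All of (b)'s requirements are met (a current Small Employer Certificate is held; the employer is a non-profit). However, paragraphs (g)–(l) must be considered: (g) operates — assessed value is $20,500, meeting the $19,000 threshold. (h) would limit (g) — a current Provisional Approval is held — but (i) sets (h) aside: (i) operates — a current General Clearance is held. (j) would limit (i) — the repair shop is classified under the construction sector — but (k) sets (j) aside: (k) operates against (j): a current Provisional Certificate is held. (l) does not operate here (there is no Tier A Waiver in force), so (k) stands. Exception (b) does not apply.
Exception (c) requires that no employee is paid on a commission basis; but some employees are paid on commission, so (c) is unavailable.
Exception (d) is satisfied on its face — a current Standing Declaration is held; aggregate throughput is 8,030 units, meeting the 6,480 units threshold; the reference index is 650, under the 658 limit. Turning to paragraphs (m)–(n): (m) operates against (d): the reportable unit count is 56, meeting the 43 threshold. (n) is inapplicable (no employee exceeds 30 hours/week), so (m) stands. Exception (d) does not apply.
No exception is made out. Hugo's repair shop falls within the general rule.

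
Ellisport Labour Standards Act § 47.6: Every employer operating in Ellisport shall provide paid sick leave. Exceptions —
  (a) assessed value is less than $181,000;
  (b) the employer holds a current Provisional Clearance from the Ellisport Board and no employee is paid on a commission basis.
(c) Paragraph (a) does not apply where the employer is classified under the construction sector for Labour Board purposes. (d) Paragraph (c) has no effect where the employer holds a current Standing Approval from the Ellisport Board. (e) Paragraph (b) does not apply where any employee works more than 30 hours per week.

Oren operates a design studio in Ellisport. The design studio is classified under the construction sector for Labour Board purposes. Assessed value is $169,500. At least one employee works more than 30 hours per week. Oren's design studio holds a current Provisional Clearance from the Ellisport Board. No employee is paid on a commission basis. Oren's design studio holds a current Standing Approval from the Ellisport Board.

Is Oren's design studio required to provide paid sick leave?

No — exception (a) applies; Oren's design studio is not required to provide paid sick leave.

Exception (a): assessed value is $169,500, less than the $181,000 limit — every condition holds. Under paragraphs (c)–(d): (c) would limit (a) — the design studio is classified under the construction sector — but (d) sets (c) aside: (d) operates against (c): a current Standing Approval is held. (a) remains available.
Exception (b) is satisfied on its face — a current Provisional Clearance is held; no employee is paid on commission. But: (e) operates — at least one employee exceeds 30 hours/week. Exception (b) does not apply.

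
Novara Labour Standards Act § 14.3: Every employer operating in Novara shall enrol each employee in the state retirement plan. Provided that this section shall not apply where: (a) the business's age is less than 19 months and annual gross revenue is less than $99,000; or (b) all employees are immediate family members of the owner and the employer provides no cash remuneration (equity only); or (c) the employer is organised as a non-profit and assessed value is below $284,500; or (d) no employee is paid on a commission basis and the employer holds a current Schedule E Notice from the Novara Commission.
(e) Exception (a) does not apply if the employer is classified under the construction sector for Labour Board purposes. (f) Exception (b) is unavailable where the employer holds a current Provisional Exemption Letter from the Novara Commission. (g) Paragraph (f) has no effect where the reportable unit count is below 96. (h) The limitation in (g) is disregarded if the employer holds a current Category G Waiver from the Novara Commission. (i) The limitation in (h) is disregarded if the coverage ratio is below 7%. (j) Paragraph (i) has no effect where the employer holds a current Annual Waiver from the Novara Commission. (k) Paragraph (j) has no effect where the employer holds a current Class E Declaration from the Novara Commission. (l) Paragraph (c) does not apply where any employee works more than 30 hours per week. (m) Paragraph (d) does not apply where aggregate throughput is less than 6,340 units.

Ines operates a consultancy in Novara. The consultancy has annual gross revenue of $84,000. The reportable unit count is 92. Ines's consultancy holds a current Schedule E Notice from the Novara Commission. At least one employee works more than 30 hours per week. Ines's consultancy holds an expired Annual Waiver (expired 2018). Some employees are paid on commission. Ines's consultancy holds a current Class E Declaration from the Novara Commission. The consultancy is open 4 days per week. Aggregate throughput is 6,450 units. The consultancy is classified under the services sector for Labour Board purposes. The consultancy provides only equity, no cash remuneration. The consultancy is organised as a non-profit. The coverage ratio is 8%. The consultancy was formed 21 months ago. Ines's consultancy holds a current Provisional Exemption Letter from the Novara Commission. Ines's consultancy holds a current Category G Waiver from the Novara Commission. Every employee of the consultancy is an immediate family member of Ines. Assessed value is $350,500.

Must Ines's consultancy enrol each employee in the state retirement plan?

Yes — Ines's consultancy must enrol each employee in the state retirement plan.

Exception (a) requires that the business's age is less than 19 months; but the business's age is 21 months, not less than 19 months, so (a) is unavailable.
Exception (b): every employee is an immediate family member; remuneration is equity-only — every condition holds. However, paragraphs (f)–(k) must be considered: (f) operates against (b): a current Provisional Exemption Letter is held. (g) would limit (f) — the reportable unit count is 92, below the 96 limit — but (h) sets (g) aside: (h) operates against (g): a current Category G Waiver is held. (i) does not operate here (the coverage ratio is 8%, not below 7%), so (h) stands. Exception (b) does not apply.
Exception (c) does not apply: assessed value is $350,500, not below $284,500.
Exception (d) requires that no employee is paid on a commission basis; but some employees are paid on commission, so (d) is unavailable.
No exception displaces § 14.3.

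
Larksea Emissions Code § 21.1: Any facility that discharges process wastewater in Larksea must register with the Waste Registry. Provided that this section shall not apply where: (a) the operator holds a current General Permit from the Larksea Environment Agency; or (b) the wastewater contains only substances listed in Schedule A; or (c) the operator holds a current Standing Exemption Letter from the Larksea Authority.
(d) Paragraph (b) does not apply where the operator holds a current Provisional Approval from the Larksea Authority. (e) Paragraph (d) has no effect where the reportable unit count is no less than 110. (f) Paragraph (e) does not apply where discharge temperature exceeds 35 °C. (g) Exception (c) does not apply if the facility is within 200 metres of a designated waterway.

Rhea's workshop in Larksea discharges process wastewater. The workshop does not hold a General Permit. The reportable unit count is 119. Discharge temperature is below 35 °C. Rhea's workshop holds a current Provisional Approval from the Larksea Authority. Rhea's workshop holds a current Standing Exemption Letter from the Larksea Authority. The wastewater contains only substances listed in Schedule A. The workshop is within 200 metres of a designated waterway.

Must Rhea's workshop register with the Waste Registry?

Exception (a) does not apply: no General Permit is held.
Exception (b)'s conditions are all satisfied: the wastewater is Schedule-A-only. Under paragraphs (d)–(f): (d) would limit (b) — a current Provisional Approval is held — but (e) sets (d) aside: (e) is triggered — the reportable unit count is 119, meeting the 110 threshold. (f) is inapplicable (discharge temperature is below 35 °C), so (e) stands. So (b) applies.
All of (c)'s requirements are met (a current Standing Exemption Letter is held). However, paragraph (g) must be considered: (g) operates against (c): the workshop is within 200 m of a designated waterway. So (c) is unavailable.

No — exception (b) applies; Rhea's workshop is not required to register with the Waste Registry.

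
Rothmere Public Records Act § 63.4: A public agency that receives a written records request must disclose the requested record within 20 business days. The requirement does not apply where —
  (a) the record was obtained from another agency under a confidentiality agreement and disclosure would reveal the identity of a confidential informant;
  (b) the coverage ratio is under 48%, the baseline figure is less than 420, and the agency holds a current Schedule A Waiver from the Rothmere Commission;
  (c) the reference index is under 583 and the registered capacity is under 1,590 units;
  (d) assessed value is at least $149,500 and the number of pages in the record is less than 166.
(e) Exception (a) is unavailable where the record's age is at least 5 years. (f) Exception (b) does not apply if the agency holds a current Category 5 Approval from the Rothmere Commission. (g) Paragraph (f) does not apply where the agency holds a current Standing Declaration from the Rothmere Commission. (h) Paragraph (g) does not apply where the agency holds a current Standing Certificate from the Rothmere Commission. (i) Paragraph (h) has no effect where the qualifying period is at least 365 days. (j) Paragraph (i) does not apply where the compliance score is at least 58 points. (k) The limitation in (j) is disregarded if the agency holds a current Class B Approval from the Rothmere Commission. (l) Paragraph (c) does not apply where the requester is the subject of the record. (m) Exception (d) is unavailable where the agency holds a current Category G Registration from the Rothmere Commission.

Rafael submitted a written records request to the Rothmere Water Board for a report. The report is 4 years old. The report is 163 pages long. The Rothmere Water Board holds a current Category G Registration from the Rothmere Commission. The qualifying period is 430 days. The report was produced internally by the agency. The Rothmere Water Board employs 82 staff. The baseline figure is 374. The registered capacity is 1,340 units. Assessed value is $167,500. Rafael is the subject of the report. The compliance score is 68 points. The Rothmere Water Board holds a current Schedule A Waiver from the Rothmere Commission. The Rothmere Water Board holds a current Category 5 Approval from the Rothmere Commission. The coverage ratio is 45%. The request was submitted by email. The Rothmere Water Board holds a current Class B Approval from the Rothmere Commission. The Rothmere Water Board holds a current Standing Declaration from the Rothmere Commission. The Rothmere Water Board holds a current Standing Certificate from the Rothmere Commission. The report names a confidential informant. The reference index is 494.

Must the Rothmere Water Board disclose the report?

No — exception (b) applies; the Rothmere Water Board is not required to disclose the report.

Exception (a) requires that the record was obtained from another agency under a confidentiality agreement; but the report was produced internally, so (a) is unavailable.
Exception (b): the coverage ratio is 45%, under the 48% limit; the baseline figure is 374, less than the 420 limit; a current Schedule A Waiver is held — every condition holds. Considering the limiting provisions: (f) would limit (b) — a current Category 5 Approval is held — but (g) sets (f) aside: (g) operates against (f): a current Standing Declaration is held. (h) would limit (g) — a current Standing Certificate is held — but (i) sets (h) aside: (i) operates against (h): the qualifying period is 430 days, meeting the 365 days threshold. (j) operates (the compliance score is 68 points, meeting the 58 points threshold), but is displaced by (k): (k) operates against (j): a current Class B Approval is held. So (b) applies.
Exception (c)'s conditions are all satisfied: the reference index is 494, under the 583 limit; the registered capacity is 1,340 units, under the 1,590 units limit. Turning to paragraph (l): (l) is engaged — Rafael is the subject of the report. (c) is therefore removed.
Exception (d) is satisfied on its face — assessed value is $167,500, meeting the $149,500 threshold; the number of pages in the record is 163, less than the 166 limit. But applying paragraph (m): (m) is triggered — a current Category G Registration is held. (d) is therefore removed.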